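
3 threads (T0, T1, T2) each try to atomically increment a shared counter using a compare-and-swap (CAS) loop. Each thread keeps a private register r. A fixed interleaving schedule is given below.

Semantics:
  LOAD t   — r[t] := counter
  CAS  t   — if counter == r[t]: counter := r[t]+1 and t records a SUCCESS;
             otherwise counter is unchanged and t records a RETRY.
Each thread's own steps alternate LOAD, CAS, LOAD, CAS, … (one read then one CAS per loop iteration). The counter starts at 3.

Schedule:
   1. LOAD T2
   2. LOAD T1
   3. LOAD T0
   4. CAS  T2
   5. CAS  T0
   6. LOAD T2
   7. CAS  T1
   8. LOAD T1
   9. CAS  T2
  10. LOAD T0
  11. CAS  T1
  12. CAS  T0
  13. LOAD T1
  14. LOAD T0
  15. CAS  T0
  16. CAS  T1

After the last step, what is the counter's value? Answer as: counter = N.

counter = 7

T2 LOAD — after: cnt=3, r=3 — load
T1 LOAD — after: cnt=3, r=3 — load
T0 LOAD — after: cnt=3, r=3 — load
T2 CAS — after: cnt=4, r=3 — ok
T0 CAS — after: cnt=4, r=3 — retry
T2 LOAD — after: cnt=4, r=4 — load
T1 CAS — after: cnt=4, r=3 — retry
T1 LOAD — after: cnt=4, r=4 — load
T2 CAS — after: cnt=5, r=4 — ok
T0 LOAD — after: cnt=5, r=5 — load
T1 CAS — after: cnt=5, r=4 — retry
T0 CAS — after: cnt=6, r=5 — ok
T1 LOAD — after: cnt=6, r=6 — load
T0 LOAD — after: cnt=6, r=6 — load
T0 CAS — after: cnt=7, r=6 — ok
T1 CAS — after: cnt=7, r=6 — retry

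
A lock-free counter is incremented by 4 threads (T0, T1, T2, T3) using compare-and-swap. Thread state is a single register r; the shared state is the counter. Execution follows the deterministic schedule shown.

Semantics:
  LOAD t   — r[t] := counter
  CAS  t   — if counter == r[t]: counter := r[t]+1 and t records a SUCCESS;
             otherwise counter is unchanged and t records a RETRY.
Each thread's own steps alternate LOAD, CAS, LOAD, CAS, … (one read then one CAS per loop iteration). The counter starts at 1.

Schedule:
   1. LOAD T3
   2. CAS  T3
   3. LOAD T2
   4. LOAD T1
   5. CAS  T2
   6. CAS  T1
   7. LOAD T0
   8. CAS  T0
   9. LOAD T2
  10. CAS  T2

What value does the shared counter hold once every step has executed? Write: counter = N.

#1 T3 reads 1
#2 T3 CAS(1→2) writes; counter now 2
#3 T2 reads 2
#4 T1 reads 2
#5 T2 CAS(2→3) writes; counter now 3
#6 T1 CAS(2→3) fails; counter now 3
#7 T0 reads 3
#8 T0 CAS(3→4) writes; counter now 4
#9 T2 reads 4
#10 T2 CAS(4→5) writes; counter now 5

counter = 5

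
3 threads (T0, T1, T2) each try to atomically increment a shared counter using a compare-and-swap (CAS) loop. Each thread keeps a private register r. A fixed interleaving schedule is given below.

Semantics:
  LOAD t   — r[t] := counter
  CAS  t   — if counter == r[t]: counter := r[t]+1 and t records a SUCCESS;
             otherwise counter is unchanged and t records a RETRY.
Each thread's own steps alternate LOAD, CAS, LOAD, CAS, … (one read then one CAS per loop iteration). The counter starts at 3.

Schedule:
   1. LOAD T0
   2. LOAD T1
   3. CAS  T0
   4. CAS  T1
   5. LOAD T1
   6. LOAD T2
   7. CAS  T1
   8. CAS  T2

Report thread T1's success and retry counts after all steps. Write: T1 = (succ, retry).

T1 = (1, 1)

T0 LOAD — after: cnt=3, r=3 — load
T1 LOAD — after: cnt=3, r=3 — load
T0 CAS — after: cnt=4, r=3 — ok
T1 CAS — after: cnt=4, r=3 — retry
T1 LOAD — after: cnt=4, r=4 — load
T2 LOAD — after: cnt=4, r=4 — load
T1 CAS — after: cnt=5, r=4 — ok
T2 CAS — after: cnt=5, r=4 — retry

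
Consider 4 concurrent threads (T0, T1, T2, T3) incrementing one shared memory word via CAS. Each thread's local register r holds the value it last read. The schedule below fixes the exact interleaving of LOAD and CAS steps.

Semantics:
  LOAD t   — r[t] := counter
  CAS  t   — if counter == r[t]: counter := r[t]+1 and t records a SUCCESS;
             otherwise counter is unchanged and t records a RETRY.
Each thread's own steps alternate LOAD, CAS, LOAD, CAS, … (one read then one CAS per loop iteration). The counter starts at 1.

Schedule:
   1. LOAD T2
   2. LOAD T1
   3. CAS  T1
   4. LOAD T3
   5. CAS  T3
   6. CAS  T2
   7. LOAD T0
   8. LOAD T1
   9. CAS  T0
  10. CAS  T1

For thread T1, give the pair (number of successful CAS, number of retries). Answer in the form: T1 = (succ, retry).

   1) LOAD T2:  M=1  r_T2=1
   2) LOAD T1:  M=1  r_T1=1
   3) CAS  T1:  M=2  r_T1=1 ✓
   4) LOAD T3:  M=2  r_T3=2
   5) CAS  T3:  M=3  r_T3=2 ✓
   6) CAS  T2:  M=3  r_T2=1 ✗
   7) LOAD T0:  M=3  r_T0=3
   8) LOAD T1:  M=3  r_T1=3
   9) CAS  T0:  M=4  r_T0=3 ✓
  10) CAS  T1:  M=4  r_T1=3 ✗

T1 = (1, 1)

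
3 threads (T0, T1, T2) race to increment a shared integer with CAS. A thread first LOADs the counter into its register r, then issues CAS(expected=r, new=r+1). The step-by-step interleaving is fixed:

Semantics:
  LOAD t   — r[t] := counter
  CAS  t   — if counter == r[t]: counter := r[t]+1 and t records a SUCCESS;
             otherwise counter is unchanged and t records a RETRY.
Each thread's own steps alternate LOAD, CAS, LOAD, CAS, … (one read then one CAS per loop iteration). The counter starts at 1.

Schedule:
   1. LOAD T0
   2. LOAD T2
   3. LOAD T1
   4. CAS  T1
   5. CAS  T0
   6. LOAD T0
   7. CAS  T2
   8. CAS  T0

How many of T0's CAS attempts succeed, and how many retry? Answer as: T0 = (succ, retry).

   1) LOAD T0:  M=1  r_T0=1
   2) LOAD T2:  M=1  r_T2=1
   3) LOAD T1:  M=1  r_T1=1
   4) CAS  T1:  M=2  r_T1=1 ✓
   5) CAS  T0:  M=2  r_T0=1 ✗
   6) LOAD T0:  M=2  r_T0=2
   7) CAS  T2:  M=2  r_T2=1 ✗
   8) CAS  T0:  M=3  r_T0=2 ✓

T0 = (1, 1)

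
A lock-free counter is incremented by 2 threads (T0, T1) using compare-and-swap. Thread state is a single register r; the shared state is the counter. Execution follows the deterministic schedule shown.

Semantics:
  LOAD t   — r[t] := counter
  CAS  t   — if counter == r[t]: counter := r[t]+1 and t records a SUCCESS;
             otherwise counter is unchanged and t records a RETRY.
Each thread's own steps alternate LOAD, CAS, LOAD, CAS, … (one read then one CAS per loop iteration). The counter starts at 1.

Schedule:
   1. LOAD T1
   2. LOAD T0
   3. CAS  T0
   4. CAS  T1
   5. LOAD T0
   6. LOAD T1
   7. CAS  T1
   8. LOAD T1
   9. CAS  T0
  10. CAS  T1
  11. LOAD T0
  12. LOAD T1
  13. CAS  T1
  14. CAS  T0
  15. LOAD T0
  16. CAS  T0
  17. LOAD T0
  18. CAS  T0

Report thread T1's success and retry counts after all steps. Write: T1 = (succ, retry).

T1 = (3, 1)

T1 LOAD — after: cnt=1, r=1 — load
T0 LOAD — after: cnt=1, r=1 — load
T0 CAS — after: cnt=2, r=1 — ok
T1 CAS — after: cnt=2, r=1 — retry
T0 LOAD — after: cnt=2, r=2 — load
T1 LOAD — after: cnt=2, r=2 — load
T1 CAS — after: cnt=3, r=2 — ok
T1 LOAD — after: cnt=3, r=3 — load
T0 CAS — after: cnt=3, r=2 — retry
T1 CAS — after: cnt=4, r=3 — ok
T0 LOAD — after: cnt=4, r=4 — load
T1 LOAD — after: cnt=4, r=4 — load
T1 CAS — after: cnt=5, r=4 — ok
T0 CAS — after: cnt=5, r=4 — retry
T0 LOAD — after: cnt=5, r=5 — load
T0 CAS — after: cnt=6, r=5 — ok
T0 LOAD — after: cnt=6, r=6 — load
T0 CAS — after: cnt=7, r=6 — ok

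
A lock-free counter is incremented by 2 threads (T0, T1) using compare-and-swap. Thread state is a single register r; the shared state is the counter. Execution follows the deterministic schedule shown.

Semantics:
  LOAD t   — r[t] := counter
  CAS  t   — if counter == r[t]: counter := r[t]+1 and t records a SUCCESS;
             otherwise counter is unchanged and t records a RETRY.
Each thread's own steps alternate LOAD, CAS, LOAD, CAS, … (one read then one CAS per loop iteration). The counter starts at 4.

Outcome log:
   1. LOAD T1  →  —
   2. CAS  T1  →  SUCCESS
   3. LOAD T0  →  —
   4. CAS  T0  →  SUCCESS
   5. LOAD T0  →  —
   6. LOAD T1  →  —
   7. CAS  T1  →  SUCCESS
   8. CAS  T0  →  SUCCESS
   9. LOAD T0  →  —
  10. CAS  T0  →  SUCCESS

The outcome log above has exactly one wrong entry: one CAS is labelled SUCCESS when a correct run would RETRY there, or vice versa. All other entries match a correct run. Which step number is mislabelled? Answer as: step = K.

Reference trace:
step 1: T1 LOAD ⇒ load; ctr=4 reg=4
step 2: T1 CAS ⇒ ok; ctr=5 reg=4
step 3: T0 LOAD ⇒ load; ctr=5 reg=5
step 4: T0 CAS ⇒ ok; ctr=6 reg=5
step 5: T0 LOAD ⇒ load; ctr=6 reg=6
step 6: T1 LOAD ⇒ load; ctr=6 reg=6
step 7: T1 CAS ⇒ ok; ctr=7 reg=6
step 8: T0 CAS ⇒ retry; ctr=7 reg=6
step 9: T0 LOAD ⇒ load; ctr=7 reg=7
step 10: T0 CAS ⇒ ok; ctr=8 reg=7
Log disagrees first at step 8.

step = 8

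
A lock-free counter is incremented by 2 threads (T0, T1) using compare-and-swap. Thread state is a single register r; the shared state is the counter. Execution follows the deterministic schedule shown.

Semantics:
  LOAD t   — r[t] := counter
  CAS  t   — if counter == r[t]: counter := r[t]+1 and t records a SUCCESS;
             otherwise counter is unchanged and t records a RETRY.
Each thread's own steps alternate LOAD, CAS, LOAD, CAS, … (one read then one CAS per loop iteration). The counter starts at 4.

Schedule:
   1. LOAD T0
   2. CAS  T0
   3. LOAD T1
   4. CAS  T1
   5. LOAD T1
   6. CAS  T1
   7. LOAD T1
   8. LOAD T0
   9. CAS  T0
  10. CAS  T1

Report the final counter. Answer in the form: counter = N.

counter = 8

   1) LOAD T0:  M=4  r_T0=4
   2) CAS  T0:  M=5  r_T0=4 ✓
   3) LOAD T1:  M=5  r_T1=5
   4) CAS  T1:  M=6  r_T1=5 ✓
   5) LOAD T1:  M=6  r_T1=6
   6) CAS  T1:  M=7  r_T1=6 ✓
   7) LOAD T1:  M=7  r_T1=7
   8) LOAD T0:  M=7  r_T0=7
   9) CAS  T0:  M=8  r_T0=7 ✓
  10) CAS  T1:  M=8  r_T1=7 ✗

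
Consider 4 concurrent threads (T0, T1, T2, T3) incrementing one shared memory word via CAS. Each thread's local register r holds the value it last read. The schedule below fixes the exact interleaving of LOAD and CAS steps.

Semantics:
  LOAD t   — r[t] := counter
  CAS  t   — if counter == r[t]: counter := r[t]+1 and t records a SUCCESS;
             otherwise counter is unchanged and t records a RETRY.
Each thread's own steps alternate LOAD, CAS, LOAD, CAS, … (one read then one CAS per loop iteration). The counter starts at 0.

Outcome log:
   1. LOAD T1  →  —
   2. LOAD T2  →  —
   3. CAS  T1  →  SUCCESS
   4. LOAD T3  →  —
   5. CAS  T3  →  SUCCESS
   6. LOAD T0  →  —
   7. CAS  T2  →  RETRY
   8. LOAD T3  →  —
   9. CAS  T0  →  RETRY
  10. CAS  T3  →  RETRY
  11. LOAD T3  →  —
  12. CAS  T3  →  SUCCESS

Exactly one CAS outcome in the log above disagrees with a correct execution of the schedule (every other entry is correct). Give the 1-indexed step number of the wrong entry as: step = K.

step = 9

Reference trace:
1. LOAD T1 → mem=0 r[T1]=0 [LOAD]
2. LOAD T2 → mem=0 r[T2]=0 [LOAD]
3. CAS T1 → mem=1 r[T1]=0 [OK]
4. LOAD T3 → mem=1 r[T3]=1 [LOAD]
5. CAS T3 → mem=2 r[T3]=1 [OK]
6. LOAD T0 → mem=2 r[T0]=2 [LOAD]
7. CAS T2 → mem=2 r[T2]=0 [RETRY]
8. LOAD T3 → mem=2 r[T3]=2 [LOAD]
9. CAS T0 → mem=3 r[T0]=2 [OK]
10. CAS T3 → mem=3 r[T3]=2 [RETRY]
11. LOAD T3 → mem=3 r[T3]=3 [LOAD]
12. CAS T3 → mem=4 r[T3]=3 [OK]
Log disagrees first at step 9.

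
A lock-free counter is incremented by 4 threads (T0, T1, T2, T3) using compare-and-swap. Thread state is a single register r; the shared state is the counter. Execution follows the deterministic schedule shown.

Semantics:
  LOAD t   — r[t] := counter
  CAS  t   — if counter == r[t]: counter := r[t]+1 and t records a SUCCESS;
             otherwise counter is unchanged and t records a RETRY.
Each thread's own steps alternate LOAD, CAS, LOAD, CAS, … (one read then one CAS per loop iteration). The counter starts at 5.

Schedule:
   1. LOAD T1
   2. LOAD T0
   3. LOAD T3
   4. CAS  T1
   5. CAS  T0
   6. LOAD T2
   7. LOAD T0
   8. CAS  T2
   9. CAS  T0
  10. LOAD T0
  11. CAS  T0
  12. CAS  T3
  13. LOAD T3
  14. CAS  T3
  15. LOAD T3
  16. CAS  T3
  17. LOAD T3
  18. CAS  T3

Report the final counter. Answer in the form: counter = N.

T1 LOAD — after: cnt=5, r=5 — load
T0 LOAD — after: cnt=5, r=5 — load
T3 LOAD — after: cnt=5, r=5 — load
T1 CAS — after: cnt=6, r=5 — ok
T0 CAS — after: cnt=6, r=5 — retry
T2 LOAD — after: cnt=6, r=6 — load
T0 LOAD — after: cnt=6, r=6 — load
T2 CAS — after: cnt=7, r=6 — ok
T0 CAS — after: cnt=7, r=6 — retry
T0 LOAD — after: cnt=7, r=7 — load
T0 CAS — after: cnt=8, r=7 — ok
T3 CAS — after: cnt=8, r=5 — retry
T3 LOAD — after: cnt=8, r=8 — load
T3 CAS — after: cnt=9, r=8 — ok
T3 LOAD — after: cnt=9, r=9 — load
T3 CAS — after: cnt=10, r=9 — ok
T3 LOAD — after: cnt=10, r=10 — load
T3 CAS — after: cnt=11, r=10 — ok

counter = 11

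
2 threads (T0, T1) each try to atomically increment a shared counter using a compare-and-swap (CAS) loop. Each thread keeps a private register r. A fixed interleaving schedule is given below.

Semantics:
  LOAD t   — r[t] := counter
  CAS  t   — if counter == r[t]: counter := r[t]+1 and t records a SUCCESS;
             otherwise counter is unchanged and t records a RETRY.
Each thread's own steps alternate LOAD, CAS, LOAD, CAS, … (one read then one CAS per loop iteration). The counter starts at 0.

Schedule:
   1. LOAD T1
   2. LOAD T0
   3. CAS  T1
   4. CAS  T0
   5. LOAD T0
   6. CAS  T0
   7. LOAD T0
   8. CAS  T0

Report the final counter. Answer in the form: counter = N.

T1 LOAD — after: cnt=0, r=0 — load
T0 LOAD — after: cnt=0, r=0 — load
T1 CAS — after: cnt=1, r=0 — ok
T0 CAS — after: cnt=1, r=0 — retry
T0 LOAD — after: cnt=1, r=1 — load
T0 CAS — after: cnt=2, r=1 — ok
T0 LOAD — after: cnt=2, r=2 — load
T0 CAS — after: cnt=3, r=2 — ok

counter = 3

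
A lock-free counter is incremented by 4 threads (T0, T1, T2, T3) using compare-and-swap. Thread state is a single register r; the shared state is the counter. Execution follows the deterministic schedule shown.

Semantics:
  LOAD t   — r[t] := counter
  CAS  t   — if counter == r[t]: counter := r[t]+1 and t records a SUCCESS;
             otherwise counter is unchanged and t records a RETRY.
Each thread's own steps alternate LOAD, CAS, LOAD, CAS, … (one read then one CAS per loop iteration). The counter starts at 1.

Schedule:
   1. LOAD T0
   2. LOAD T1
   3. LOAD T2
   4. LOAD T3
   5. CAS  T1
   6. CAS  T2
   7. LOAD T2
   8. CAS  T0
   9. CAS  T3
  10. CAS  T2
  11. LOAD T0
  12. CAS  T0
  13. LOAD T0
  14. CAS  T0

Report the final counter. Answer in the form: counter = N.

counter = 5

T0 LOAD — after: cnt=1, r=1 — load
T1 LOAD — after: cnt=1, r=1 — load
T2 LOAD — after: cnt=1, r=1 — load
T3 LOAD — after: cnt=1, r=1 — load
T1 CAS — after: cnt=2, r=1 — ok
T2 CAS — after: cnt=2, r=1 — retry
T2 LOAD — after: cnt=2, r=2 — load
T0 CAS — after: cnt=2, r=1 — retry
T3 CAS — after: cnt=2, r=1 — retry
T2 CAS — after: cnt=3, r=2 — ok
T0 LOAD — after: cnt=3, r=3 — load
T0 CAS — after: cnt=4, r=3 — ok
T0 LOAD — after: cnt=4, r=4 — load
T0 CAS — after: cnt=5, r=4 — ok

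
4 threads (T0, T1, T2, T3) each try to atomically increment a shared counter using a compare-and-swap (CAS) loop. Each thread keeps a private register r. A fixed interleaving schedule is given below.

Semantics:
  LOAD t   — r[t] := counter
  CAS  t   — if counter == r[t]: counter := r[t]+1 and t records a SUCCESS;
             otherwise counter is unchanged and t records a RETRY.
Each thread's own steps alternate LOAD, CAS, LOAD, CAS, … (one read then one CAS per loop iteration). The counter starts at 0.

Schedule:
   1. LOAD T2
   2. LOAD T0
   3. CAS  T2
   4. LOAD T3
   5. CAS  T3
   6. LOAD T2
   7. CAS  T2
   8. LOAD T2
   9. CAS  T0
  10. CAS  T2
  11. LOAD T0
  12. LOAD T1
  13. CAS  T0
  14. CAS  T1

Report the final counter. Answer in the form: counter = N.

step 1: T2 LOAD ⇒ load; ctr=0 reg=0
step 2: T0 LOAD ⇒ load; ctr=0 reg=0
step 3: T2 CAS ⇒ ok; ctr=1 reg=0
step 4: T3 LOAD ⇒ load; ctr=1 reg=1
step 5: T3 CAS ⇒ ok; ctr=2 reg=1
step 6: T2 LOAD ⇒ load; ctr=2 reg=2
step 7: T2 CAS ⇒ ok; ctr=3 reg=2
step 8: T2 LOAD ⇒ load; ctr=3 reg=3
step 9: T0 CAS ⇒ retry; ctr=3 reg=0
step 10: T2 CAS ⇒ ok; ctr=4 reg=3
step 11: T0 LOAD ⇒ load; ctr=4 reg=4
step 12: T1 LOAD ⇒ load; ctr=4 reg=4
step 13: T0 CAS ⇒ ok; ctr=5 reg=4
step 14: T1 CAS ⇒ retry; ctr=5 reg=4

counter = 5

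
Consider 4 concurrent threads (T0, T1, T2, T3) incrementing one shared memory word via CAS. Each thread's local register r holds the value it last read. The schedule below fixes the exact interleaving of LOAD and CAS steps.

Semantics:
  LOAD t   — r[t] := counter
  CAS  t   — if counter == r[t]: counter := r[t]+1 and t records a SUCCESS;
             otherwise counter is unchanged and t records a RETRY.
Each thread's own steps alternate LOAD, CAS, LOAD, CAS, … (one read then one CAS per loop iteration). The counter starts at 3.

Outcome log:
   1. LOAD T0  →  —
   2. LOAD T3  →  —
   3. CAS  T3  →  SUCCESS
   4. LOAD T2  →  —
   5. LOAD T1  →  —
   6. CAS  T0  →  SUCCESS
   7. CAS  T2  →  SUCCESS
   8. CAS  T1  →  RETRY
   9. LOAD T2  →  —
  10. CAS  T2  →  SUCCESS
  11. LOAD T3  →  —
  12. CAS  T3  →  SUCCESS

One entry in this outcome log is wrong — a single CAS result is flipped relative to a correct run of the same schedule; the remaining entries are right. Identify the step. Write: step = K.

step = 6

Re-executing:
T0 LOAD — after: cnt=3, r=3 — load
T3 LOAD — after: cnt=3, r=3 — load
T3 CAS — after: cnt=4, r=3 — ok
T2 LOAD — after: cnt=4, r=4 — load
T1 LOAD — after: cnt=4, r=4 — load
T0 CAS — after: cnt=4, r=3 — retry
T2 CAS — after: cnt=5, r=4 — ok
T1 CAS — after: cnt=5, r=4 — retry
T2 LOAD — after: cnt=5, r=5 — load
T2 CAS — after: cnt=6, r=5 — ok
T3 LOAD — after: cnt=6, r=6 — load
T3 CAS — after: cnt=7, r=6 — ok
Mismatch at 6.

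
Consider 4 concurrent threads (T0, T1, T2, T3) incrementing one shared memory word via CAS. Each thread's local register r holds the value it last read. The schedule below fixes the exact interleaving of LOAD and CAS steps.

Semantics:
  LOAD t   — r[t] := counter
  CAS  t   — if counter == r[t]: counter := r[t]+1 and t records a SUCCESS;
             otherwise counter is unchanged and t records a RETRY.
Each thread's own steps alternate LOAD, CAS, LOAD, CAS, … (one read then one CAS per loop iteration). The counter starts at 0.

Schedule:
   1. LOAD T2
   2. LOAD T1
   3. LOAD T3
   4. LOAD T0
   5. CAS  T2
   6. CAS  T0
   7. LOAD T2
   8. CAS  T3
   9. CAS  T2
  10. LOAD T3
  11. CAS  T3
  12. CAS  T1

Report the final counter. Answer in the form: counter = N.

1. LOAD T2 → mem=0 r[T2]=0 [LOAD]
2. LOAD T1 → mem=0 r[T1]=0 [LOAD]
3. LOAD T3 → mem=0 r[T3]=0 [LOAD]
4. LOAD T0 → mem=0 r[T0]=0 [LOAD]
5. CAS T2 → mem=1 r[T2]=0 [OK]
6. CAS T0 → mem=1 r[T0]=0 [RETRY]
7. LOAD T2 → mem=1 r[T2]=1 [LOAD]
8. CAS T3 → mem=1 r[T3]=0 [RETRY]
9. CAS T2 → mem=2 r[T2]=1 [OK]
10. LOAD T3 → mem=2 r[T3]=2 [LOAD]
11. CAS T3 → mem=3 r[T3]=2 [OK]
12. CAS T1 → mem=3 r[T1]=0 [RETRY]

counter = 3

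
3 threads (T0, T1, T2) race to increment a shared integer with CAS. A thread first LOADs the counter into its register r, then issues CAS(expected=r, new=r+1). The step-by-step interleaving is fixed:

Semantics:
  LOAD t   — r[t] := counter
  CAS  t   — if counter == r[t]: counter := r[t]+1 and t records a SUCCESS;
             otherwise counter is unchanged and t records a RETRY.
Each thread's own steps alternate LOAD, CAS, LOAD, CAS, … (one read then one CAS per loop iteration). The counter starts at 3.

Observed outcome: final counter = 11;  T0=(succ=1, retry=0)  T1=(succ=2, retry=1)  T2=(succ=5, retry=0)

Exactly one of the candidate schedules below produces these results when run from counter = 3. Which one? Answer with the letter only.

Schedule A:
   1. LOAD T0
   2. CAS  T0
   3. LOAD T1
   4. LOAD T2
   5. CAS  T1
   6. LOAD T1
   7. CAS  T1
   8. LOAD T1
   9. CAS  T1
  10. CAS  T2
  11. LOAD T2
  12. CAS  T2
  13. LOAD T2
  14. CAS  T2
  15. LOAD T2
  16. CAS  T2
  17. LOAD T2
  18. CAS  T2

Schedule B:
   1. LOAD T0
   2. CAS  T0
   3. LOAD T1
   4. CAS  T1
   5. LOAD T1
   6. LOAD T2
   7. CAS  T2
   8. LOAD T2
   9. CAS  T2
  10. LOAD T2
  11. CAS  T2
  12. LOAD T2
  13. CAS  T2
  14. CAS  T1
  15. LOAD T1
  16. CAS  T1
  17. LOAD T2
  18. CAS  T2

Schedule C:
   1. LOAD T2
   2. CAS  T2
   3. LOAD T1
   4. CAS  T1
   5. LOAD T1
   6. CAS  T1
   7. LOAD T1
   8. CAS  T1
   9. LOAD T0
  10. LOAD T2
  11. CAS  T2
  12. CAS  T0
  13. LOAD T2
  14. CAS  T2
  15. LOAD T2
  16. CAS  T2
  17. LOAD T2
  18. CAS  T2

Simulating candidate B:
step 1: T0 LOAD ⇒ load; ctr=3 reg=3
step 2: T0 CAS ⇒ ok; ctr=4 reg=3
step 3: T1 LOAD ⇒ load; ctr=4 reg=4
step 4: T1 CAS ⇒ ok; ctr=5 reg=4
step 5: T1 LOAD ⇒ load; ctr=5 reg=5
step 6: T2 LOAD ⇒ load; ctr=5 reg=5
step 7: T2 CAS ⇒ ok; ctr=6 reg=5
step 8: T2 LOAD ⇒ load; ctr=6 reg=6
step 9: T2 CAS ⇒ ok; ctr=7 reg=6
step 10: T2 LOAD ⇒ load; ctr=7 reg=7
step 11: T2 CAS ⇒ ok; ctr=8 reg=7
step 12: T2 LOAD ⇒ load; ctr=8 reg=8
step 13: T2 CAS ⇒ ok; ctr=9 reg=8
step 14: T1 CAS ⇒ retry; ctr=9 reg=5
step 15: T1 LOAD ⇒ load; ctr=9 reg=9
step 16: T1 CAS ⇒ ok; ctr=10 reg=9
step 17: T2 LOAD ⇒ load; ctr=10 reg=10
step 18: T2 CAS ⇒ ok; ctr=11 reg=10

B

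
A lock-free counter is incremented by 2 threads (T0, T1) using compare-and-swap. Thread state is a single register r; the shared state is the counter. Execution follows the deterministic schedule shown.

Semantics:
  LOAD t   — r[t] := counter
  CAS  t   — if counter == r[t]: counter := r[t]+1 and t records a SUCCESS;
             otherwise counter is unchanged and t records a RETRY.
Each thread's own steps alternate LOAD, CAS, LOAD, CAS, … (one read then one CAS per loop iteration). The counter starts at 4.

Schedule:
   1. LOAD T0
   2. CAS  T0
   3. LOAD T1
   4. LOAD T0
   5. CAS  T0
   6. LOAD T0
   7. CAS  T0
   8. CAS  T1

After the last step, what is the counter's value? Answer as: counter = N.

counter = 7

1. LOAD T0 → mem=4 r[T0]=4 [LOAD]
2. CAS T0 → mem=5 r[T0]=4 [OK]
3. LOAD T1 → mem=5 r[T1]=5 [LOAD]
4. LOAD T0 → mem=5 r[T0]=5 [LOAD]
5. CAS T0 → mem=6 r[T0]=5 [OK]
6. LOAD T0 → mem=6 r[T0]=6 [LOAD]
7. CAS T0 → mem=7 r[T0]=6 [OK]
8. CAS T1 → mem=7 r[T1]=5 [RETRY]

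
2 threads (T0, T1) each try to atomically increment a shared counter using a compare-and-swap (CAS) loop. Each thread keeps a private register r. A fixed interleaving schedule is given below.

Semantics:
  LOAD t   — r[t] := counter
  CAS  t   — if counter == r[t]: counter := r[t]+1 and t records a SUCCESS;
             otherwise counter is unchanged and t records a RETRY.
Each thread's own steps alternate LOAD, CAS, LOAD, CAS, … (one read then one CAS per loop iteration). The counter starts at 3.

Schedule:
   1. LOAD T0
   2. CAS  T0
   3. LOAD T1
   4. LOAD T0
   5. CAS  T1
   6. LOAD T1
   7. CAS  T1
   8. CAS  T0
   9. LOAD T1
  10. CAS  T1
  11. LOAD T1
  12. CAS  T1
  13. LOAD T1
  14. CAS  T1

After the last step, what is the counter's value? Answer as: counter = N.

counter = 9

T0 LOAD — after: cnt=3, r=3 — load
T0 CAS — after: cnt=4, r=3 — ok
T1 LOAD — after: cnt=4, r=4 — load
T0 LOAD — after: cnt=4, r=4 — load
T1 CAS — after: cnt=5, r=4 — ok
T1 LOAD — after: cnt=5, r=5 — load
T1 CAS — after: cnt=6, r=5 — ok
T0 CAS — after: cnt=6, r=4 — retry
T1 LOAD — after: cnt=6, r=6 — load
T1 CAS — after: cnt=7, r=6 — ok
T1 LOAD — after: cnt=7, r=7 — load
T1 CAS — after: cnt=8, r=7 — ok
T1 LOAD — after: cnt=8, r=8 — load
T1 CAS — after: cnt=9, r=8 — ok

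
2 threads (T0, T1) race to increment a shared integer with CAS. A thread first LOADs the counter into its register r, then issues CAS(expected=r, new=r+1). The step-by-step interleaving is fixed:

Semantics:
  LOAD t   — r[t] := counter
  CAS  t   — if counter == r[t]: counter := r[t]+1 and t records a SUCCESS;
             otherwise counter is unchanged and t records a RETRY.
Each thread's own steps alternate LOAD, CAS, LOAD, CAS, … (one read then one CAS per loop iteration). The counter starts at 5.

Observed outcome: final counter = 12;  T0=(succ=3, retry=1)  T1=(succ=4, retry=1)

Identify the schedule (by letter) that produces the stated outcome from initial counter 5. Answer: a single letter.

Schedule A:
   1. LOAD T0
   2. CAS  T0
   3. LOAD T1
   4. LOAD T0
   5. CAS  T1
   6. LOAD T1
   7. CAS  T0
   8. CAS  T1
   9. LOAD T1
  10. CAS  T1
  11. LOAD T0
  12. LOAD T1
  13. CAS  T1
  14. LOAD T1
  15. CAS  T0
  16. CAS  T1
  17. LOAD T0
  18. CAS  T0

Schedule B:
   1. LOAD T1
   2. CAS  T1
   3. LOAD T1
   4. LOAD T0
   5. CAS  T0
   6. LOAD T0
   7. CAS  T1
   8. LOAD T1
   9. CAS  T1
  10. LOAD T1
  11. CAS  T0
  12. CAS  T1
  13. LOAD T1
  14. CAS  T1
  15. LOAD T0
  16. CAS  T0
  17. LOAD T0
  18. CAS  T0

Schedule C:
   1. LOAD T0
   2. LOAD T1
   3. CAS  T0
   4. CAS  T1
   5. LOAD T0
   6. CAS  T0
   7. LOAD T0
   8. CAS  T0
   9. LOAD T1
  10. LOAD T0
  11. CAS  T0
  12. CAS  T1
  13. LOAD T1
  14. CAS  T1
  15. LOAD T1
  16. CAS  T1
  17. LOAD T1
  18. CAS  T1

Run B:
T1 LOAD — after: cnt=5, r=5 — load
T1 CAS — after: cnt=6, r=5 — ok
T1 LOAD — after: cnt=6, r=6 — load
T0 LOAD — after: cnt=6, r=6 — load
T0 CAS — after: cnt=7, r=6 — ok
T0 LOAD — after: cnt=7, r=7 — load
T1 CAS — after: cnt=7, r=6 — retry
T1 LOAD — after: cnt=7, r=7 — load
T1 CAS — after: cnt=8, r=7 — ok
T1 LOAD — after: cnt=8, r=8 — load
T0 CAS — after: cnt=8, r=7 — retry
T1 CAS — after: cnt=9, r=8 — ok
T1 LOAD — after: cnt=9, r=9 — load
T1 CAS — after: cnt=10, r=9 — ok
T0 LOAD — after: cnt=10, r=10 — load
T0 CAS — after: cnt=11, r=10 — ok
T0 LOAD — after: cnt=11, r=11 — load
T0 CAS — after: cnt=12, r=11 — ok

B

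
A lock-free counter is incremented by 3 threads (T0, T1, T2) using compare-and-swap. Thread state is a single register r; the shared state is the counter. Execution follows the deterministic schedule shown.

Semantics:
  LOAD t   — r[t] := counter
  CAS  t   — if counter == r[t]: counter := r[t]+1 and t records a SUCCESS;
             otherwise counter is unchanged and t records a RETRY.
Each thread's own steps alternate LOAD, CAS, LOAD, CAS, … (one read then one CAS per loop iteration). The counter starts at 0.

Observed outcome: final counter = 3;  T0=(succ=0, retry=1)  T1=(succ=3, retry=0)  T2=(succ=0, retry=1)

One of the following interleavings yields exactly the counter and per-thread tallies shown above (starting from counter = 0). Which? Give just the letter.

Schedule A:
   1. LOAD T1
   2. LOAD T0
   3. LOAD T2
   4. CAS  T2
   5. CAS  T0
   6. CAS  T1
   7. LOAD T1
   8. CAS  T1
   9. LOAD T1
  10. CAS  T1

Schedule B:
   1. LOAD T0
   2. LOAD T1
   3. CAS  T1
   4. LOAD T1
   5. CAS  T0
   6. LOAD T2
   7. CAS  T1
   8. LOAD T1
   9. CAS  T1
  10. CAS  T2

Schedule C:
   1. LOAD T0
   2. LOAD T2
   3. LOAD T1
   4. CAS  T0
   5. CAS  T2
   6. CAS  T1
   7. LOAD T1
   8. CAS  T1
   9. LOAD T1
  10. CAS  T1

B

Tracing schedule B:
1. LOAD T0 → mem=0 r[T0]=0 [LOAD]
2. LOAD T1 → mem=0 r[T1]=0 [LOAD]
3. CAS T1 → mem=1 r[T1]=0 [OK]
4. LOAD T1 → mem=1 r[T1]=1 [LOAD]
5. CAS T0 → mem=1 r[T0]=0 [RETRY]
6. LOAD T2 → mem=1 r[T2]=1 [LOAD]
7. CAS T1 → mem=2 r[T1]=1 [OK]
8. LOAD T1 → mem=2 r[T1]=2 [LOAD]
9. CAS T1 → mem=3 r[T1]=2 [OK]
10. CAS T2 → mem=3 r[T2]=1 [RETRY]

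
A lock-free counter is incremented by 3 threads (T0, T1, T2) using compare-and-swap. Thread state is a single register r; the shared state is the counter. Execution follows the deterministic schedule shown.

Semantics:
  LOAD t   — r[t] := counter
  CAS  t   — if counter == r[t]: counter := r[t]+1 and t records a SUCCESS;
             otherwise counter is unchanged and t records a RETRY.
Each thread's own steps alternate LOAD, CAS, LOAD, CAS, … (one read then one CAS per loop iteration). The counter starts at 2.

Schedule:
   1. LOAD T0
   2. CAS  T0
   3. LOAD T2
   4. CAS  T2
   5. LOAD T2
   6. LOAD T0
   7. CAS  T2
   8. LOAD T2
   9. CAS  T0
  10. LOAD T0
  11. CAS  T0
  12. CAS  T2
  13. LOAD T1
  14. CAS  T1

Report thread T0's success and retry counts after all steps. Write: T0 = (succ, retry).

T0 = (2, 1)

step 1: T0 LOAD ⇒ load; ctr=2 reg=2
step 2: T0 CAS ⇒ ok; ctr=3 reg=2
step 3: T2 LOAD ⇒ load; ctr=3 reg=3
step 4: T2 CAS ⇒ ok; ctr=4 reg=3
step 5: T2 LOAD ⇒ load; ctr=4 reg=4
step 6: T0 LOAD ⇒ load; ctr=4 reg=4
step 7: T2 CAS ⇒ ok; ctr=5 reg=4
step 8: T2 LOAD ⇒ load; ctr=5 reg=5
step 9: T0 CAS ⇒ retry; ctr=5 reg=4
step 10: T0 LOAD ⇒ load; ctr=5 reg=5
step 11: T0 CAS ⇒ ok; ctr=6 reg=5
step 12: T2 CAS ⇒ retry; ctr=6 reg=5
step 13: T1 LOAD ⇒ load; ctr=6 reg=6
step 14: T1 CAS ⇒ ok; ctr=7 reg=6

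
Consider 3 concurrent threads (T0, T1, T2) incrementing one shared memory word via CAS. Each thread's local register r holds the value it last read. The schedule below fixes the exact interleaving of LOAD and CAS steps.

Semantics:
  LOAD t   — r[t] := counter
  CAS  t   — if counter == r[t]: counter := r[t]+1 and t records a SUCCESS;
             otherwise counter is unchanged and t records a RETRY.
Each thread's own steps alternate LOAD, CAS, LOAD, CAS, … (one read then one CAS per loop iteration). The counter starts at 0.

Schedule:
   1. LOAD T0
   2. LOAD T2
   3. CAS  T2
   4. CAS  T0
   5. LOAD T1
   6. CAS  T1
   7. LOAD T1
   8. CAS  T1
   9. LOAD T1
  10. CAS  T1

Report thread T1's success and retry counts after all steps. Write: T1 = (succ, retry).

T1 = (3, 0)

#1 T0 reads 0
#2 T2 reads 0
#3 T2 CAS(0→1) writes; counter now 1
#4 T0 CAS(0→1) fails; counter now 1
#5 T1 reads 1
#6 T1 CAS(1→2) writes; counter now 2
#7 T1 reads 2
#8 T1 CAS(2→3) writes; counter now 3
#9 T1 reads 3
#10 T1 CAS(3→4) writes; counter now 4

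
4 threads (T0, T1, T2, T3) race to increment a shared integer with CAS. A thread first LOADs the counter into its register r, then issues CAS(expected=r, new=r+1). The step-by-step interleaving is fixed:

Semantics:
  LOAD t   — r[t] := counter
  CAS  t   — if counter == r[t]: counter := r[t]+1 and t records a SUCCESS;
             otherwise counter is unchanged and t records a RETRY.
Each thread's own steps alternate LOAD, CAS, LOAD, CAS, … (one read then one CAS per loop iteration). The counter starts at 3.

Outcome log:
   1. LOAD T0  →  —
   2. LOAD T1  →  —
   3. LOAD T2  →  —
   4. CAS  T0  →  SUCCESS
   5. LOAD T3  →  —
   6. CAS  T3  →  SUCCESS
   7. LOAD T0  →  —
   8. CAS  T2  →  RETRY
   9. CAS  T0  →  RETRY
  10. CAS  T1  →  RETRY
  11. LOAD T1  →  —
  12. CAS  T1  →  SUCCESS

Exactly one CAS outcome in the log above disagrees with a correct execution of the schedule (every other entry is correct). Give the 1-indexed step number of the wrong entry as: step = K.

step = 9

Correct run:
step 1: T0 LOAD ⇒ load; ctr=3 reg=3
step 2: T1 LOAD ⇒ load; ctr=3 reg=3
step 3: T2 LOAD ⇒ load; ctr=3 reg=3
step 4: T0 CAS ⇒ ok; ctr=4 reg=3
step 5: T3 LOAD ⇒ load; ctr=4 reg=4
step 6: T3 CAS ⇒ ok; ctr=5 reg=4
step 7: T0 LOAD ⇒ load; ctr=5 reg=5
step 8: T2 CAS ⇒ retry; ctr=5 reg=3
step 9: T0 CAS ⇒ ok; ctr=6 reg=5
step 10: T1 CAS ⇒ retry; ctr=6 reg=3
step 11: T1 LOAD ⇒ load; ctr=6 reg=6
step 12: T1 CAS ⇒ ok; ctr=7 reg=6
Log disagrees first at step 9.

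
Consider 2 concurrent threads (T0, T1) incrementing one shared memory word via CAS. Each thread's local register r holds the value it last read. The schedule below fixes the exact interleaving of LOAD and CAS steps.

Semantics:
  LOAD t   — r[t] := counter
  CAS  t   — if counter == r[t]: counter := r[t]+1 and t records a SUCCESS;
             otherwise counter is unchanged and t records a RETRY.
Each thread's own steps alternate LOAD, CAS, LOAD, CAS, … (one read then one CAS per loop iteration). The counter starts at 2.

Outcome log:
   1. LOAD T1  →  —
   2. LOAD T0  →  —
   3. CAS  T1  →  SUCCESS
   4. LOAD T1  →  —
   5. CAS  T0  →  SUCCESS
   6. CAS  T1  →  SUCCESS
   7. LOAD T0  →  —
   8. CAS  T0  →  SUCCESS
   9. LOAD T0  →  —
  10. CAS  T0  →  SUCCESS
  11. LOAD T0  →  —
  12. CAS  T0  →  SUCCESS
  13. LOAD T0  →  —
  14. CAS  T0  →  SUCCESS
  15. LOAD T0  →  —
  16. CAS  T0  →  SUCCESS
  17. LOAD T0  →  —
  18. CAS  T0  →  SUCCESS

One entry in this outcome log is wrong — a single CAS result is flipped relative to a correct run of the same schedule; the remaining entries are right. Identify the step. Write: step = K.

Re-executing:
[1] T1.load  rd  (counter 2, T1.r 2)
[2] T0.load  rd  (counter 2, T0.r 2)
[3] T1.cas  hit  (counter 3, T1.r 2)
[4] T1.load  rd  (counter 3, T1.r 3)
[5] T0.cas  miss  (counter 3, T0.r 2)
[6] T1.cas  hit  (counter 4, T1.r 3)
[7] T0.load  rd  (counter 4, T0.r 4)
[8] T0.cas  hit  (counter 5, T0.r 4)
[9] T0.load  rd  (counter 5, T0.r 5)
[10] T0.cas  hit  (counter 6, T0.r 5)
[11] T0.load  rd  (counter 6, T0.r 6)
[12] T0.cas  hit  (counter 7, T0.r 6)
[13] T0.load  rd  (counter 7, T0.r 7)
[14] T0.cas  hit  (counter 8, T0.r 7)
[15] T0.load  rd  (counter 8, T0.r 8)
[16] T0.cas  hit  (counter 9, T0.r 8)
[17] T0.load  rd  (counter 9, T0.r 9)
[18] T0.cas  hit  (counter 10, T0.r 9)
Log disagrees first at step 5.

step = 5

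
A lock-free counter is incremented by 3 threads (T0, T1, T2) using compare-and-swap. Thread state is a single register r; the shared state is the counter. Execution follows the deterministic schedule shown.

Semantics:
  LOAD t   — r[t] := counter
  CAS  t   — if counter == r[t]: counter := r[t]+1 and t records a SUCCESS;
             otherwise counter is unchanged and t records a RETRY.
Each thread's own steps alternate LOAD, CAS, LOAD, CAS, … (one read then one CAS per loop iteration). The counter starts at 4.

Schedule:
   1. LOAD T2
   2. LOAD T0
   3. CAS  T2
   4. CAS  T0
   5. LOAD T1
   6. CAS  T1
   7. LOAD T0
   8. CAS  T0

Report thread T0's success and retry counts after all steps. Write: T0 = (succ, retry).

T0 = (1, 1)

#1 T2 reads 4
#2 T0 reads 4
#3 T2 CAS(4→5) writes; counter now 5
#4 T0 CAS(4→5) fails; counter now 5
#5 T1 reads 5
#6 T1 CAS(5→6) writes; counter now 6
#7 T0 reads 6
#8 T0 CAS(6→7) writes; counter now 7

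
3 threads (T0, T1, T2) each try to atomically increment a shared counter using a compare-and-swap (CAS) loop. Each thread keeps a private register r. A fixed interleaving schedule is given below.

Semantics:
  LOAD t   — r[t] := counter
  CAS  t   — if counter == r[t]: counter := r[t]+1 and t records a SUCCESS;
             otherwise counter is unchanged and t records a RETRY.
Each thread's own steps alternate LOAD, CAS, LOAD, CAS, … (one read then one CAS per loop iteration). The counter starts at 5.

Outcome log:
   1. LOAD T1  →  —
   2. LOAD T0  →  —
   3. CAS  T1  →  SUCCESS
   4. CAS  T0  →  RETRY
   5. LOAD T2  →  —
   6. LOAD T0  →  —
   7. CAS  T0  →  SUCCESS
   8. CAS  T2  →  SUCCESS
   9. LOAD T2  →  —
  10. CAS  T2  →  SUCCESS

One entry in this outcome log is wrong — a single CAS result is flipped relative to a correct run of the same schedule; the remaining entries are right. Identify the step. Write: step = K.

Reference trace:
step 1: T1 LOAD ⇒ load; ctr=5 reg=5
step 2: T0 LOAD ⇒ load; ctr=5 reg=5
step 3: T1 CAS ⇒ ok; ctr=6 reg=5
step 4: T0 CAS ⇒ retry; ctr=6 reg=5
step 5: T2 LOAD ⇒ load; ctr=6 reg=6
step 6: T0 LOAD ⇒ load; ctr=6 reg=6
step 7: T0 CAS ⇒ ok; ctr=7 reg=6
step 8: T2 CAS ⇒ retry; ctr=7 reg=6
step 9: T2 LOAD ⇒ load; ctr=7 reg=7
step 10: T2 CAS ⇒ ok; ctr=8 reg=7
Log disagrees first at step 8.

step = 8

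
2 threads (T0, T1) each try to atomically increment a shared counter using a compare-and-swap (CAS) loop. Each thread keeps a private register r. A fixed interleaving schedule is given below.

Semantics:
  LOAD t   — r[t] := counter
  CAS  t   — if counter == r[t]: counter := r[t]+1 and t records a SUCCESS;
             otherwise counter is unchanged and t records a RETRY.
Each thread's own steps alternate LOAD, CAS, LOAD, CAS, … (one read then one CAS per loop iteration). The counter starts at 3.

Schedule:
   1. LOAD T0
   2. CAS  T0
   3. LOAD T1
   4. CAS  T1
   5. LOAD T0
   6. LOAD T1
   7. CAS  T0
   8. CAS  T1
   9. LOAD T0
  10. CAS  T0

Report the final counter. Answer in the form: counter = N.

counter = 7

#1 T0 reads 3
#2 T0 CAS(3→4) writes; counter now 4
#3 T1 reads 4
#4 T1 CAS(4→5) writes; counter now 5
#5 T0 reads 5
#6 T1 reads 5
#7 T0 CAS(5→6) writes; counter now 6
#8 T1 CAS(5→6) fails; counter now 6
#9 T0 reads 6
#10 T0 CAS(6→7) writes; counter now 7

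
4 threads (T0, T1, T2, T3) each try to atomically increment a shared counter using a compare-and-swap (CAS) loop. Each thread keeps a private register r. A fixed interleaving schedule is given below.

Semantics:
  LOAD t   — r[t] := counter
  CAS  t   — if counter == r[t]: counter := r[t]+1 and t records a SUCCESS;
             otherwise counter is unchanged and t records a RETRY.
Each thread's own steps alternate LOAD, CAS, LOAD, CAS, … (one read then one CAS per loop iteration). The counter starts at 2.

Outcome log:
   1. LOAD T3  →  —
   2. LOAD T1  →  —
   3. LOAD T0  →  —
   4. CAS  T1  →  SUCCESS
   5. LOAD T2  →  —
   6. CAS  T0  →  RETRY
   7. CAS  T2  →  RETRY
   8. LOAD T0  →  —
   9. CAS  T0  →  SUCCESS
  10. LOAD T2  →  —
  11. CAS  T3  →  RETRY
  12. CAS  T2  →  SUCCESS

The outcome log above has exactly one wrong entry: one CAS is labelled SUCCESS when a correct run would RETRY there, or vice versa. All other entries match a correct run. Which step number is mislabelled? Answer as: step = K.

Re-executing:
step 1: T3 LOAD ⇒ load; ctr=2 reg=2
step 2: T1 LOAD ⇒ load; ctr=2 reg=2
step 3: T0 LOAD ⇒ load; ctr=2 reg=2
step 4: T1 CAS ⇒ ok; ctr=3 reg=2
step 5: T2 LOAD ⇒ load; ctr=3 reg=3
step 6: T0 CAS ⇒ retry; ctr=3 reg=2
step 7: T2 CAS ⇒ ok; ctr=4 reg=3
step 8: T0 LOAD ⇒ load; ctr=4 reg=4
step 9: T0 CAS ⇒ ok; ctr=5 reg=4
step 10: T2 LOAD ⇒ load; ctr=5 reg=5
step 11: T3 CAS ⇒ retry; ctr=5 reg=2
step 12: T2 CAS ⇒ ok; ctr=6 reg=5
Flip is step 7.

step = 7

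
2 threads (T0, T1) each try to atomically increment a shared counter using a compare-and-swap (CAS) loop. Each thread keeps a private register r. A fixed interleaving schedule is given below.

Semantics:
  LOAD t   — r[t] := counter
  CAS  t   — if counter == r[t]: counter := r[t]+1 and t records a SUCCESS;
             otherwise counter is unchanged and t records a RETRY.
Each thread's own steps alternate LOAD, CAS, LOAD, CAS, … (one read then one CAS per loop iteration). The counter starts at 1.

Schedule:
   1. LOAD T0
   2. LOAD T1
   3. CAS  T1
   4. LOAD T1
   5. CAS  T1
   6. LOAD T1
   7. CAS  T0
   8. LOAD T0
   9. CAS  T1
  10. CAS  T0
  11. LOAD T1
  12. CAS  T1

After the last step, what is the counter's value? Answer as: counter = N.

[1] T0.load  rd  (counter 1, T0.r 1)
[2] T1.load  rd  (counter 1, T1.r 1)
[3] T1.cas  hit  (counter 2, T1.r 1)
[4] T1.load  rd  (counter 2, T1.r 2)
[5] T1.cas  hit  (counter 3, T1.r 2)
[6] T1.load  rd  (counter 3, T1.r 3)
[7] T0.cas  miss  (counter 3, T0.r 1)
[8] T0.load  rd  (counter 3, T0.r 3)
[9] T1.cas  hit  (counter 4, T1.r 3)
[10] T0.cas  miss  (counter 4, T0.r 3)
[11] T1.load  rd  (counter 4, T1.r 4)
[12] T1.cas  hit  (counter 5, T1.r 4)

counter = 5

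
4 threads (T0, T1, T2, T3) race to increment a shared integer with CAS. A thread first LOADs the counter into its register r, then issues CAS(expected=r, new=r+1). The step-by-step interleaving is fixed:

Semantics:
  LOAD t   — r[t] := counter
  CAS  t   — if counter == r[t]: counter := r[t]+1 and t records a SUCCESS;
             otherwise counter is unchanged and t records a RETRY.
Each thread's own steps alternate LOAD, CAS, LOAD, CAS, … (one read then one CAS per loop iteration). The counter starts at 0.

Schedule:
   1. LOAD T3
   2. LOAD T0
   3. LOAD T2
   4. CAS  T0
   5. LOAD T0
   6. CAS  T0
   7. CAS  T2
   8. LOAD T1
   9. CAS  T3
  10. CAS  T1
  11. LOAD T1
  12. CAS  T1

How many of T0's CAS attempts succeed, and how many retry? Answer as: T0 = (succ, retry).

T0 = (2, 0)

T3 LOAD — after: cnt=0, r=0 — load
T0 LOAD — after: cnt=0, r=0 — load
T2 LOAD — after: cnt=0, r=0 — load
T0 CAS — after: cnt=1, r=0 — ok
T0 LOAD — after: cnt=1, r=1 — load
T0 CAS — after: cnt=2, r=1 — ok
T2 CAS — after: cnt=2, r=0 — retry
T1 LOAD — after: cnt=2, r=2 — load
T3 CAS — after: cnt=2, r=0 — retry
T1 CAS — after: cnt=3, r=2 — ok
T1 LOAD — after: cnt=3, r=3 — load
T1 CAS — after: cnt=4, r=3 — ok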